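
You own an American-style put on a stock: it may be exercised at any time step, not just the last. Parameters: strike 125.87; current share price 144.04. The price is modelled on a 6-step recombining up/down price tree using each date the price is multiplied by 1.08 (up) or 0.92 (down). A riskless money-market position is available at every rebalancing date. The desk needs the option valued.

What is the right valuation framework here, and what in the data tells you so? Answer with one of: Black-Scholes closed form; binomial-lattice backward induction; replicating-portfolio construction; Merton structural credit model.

framework: binomial-lattice backward induction

Key observation: with exercise allowed before expiry on a discrete up/down model (6 steps from spot 144.04), the strike-125.87 put's value must be rolled back through the tree testing early exercise at each node.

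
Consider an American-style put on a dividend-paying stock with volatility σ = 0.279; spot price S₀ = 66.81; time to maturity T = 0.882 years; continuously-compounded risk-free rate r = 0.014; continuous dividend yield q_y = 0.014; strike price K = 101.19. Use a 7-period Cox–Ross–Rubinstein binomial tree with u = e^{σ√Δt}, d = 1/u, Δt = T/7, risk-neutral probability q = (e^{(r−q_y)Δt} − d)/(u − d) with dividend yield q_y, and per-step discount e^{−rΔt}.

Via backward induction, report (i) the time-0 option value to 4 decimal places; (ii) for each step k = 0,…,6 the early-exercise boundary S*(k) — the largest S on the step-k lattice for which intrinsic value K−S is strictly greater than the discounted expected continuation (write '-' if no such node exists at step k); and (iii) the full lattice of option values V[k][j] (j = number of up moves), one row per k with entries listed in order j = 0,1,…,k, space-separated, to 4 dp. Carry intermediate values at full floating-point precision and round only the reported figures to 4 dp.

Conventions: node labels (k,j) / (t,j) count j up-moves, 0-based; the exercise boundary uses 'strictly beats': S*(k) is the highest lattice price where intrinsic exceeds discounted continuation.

price = 34.7301
boundary = - 60.5105 54.8051 60.5105 66.8100 73.7653 81.4446
tree:
34.7301
40.6795 28.2905
46.3849 34.4890 21.5518
51.5525 40.6795 27.7822 14.7528
56.2327 46.3849 34.3800 20.6007 8.3510
60.4717 51.5525 40.6795 27.4247 13.1428 3.0913
64.3110 56.2327 46.3849 34.3800 19.7454 5.9016 0.0000
67.7883 60.4717 51.5525 40.6795 27.4247 11.2666 0.0000 0.0000

Δt=0.12600, u=1.10411, d=0.90571, q=0.47526, disc=e^(-rΔt)=0.99824
k=7 terminal: V=max(K-S,0) → 67.7883 60.4717 51.5525 40.6795 27.4247 11.2666 0.0000 0.0000
k=6: j=0 S=36.8790 intr=64.3110 cont=64.1977 V=64.3110[EX]; j=1 S=44.9573 intr=56.2327 cont=56.1336 V=56.2327[EX]; j=2 S=54.8051 intr=46.3849 cont=46.3032 V=46.3849[EX]; j=3 S=66.8100 intr=34.3800 cont=34.3194 V=34.3800[EX]; j=4 S=81.4446 intr=19.7454 cont=19.7106 V=19.7454[EX]; j=5 S=99.2849 intr=1.9051 cont=5.9016 V=5.9016[hold]; j=6 S=121.0331 intr=0.0000 cont=0.0000 V=0.0000[hold]  S*(6)=81.4446
k=5: j=0 S=40.7183 intr=60.4717 cont=60.3652 V=60.4717[EX]; j=1 S=49.6375 intr=51.5525 cont=51.4616 V=51.5525[EX]; j=2 S=60.5105 intr=40.6795 cont=40.6078 V=40.6795[EX]; j=3 S=73.7653 intr=27.4247 cont=27.3764 V=27.4247[EX]; j=4 S=89.9234 intr=11.2666 cont=13.1428 V=13.1428[hold]; j=5 S=109.6210 intr=0.0000 cont=3.0913 V=3.0913[hold]  S*(5)=73.7653
k=4: j=0 S=44.9573 intr=56.2327 cont=56.1336 V=56.2327[EX]; j=1 S=54.8051 intr=46.3849 cont=46.3032 V=46.3849[EX]; j=2 S=66.8100 intr=34.3800 cont=34.3194 V=34.3800[EX]; j=3 S=81.4446 intr=19.7454 cont=20.6007 V=20.6007[hold]; j=4 S=99.2849 intr=1.9051 cont=8.3510 V=8.3510[hold]  S*(4)=66.8100
k=3: j=0 S=49.6375 intr=51.5525 cont=51.4616 V=51.5525[EX]; j=1 S=60.5105 intr=40.6795 cont=40.6078 V=40.6795[EX]; j=2 S=73.7653 intr=27.4247 cont=27.7822 V=27.7822[hold]; j=3 S=89.9234 intr=11.2666 cont=14.7528 V=14.7528[hold]  S*(3)=60.5105
k=2: j=0 S=54.8051 intr=46.3849 cont=46.3032 V=46.3849[EX]; j=1 S=66.8100 intr=34.3800 cont=34.4890 V=34.4890[hold]; j=2 S=81.4446 intr=19.7454 cont=21.5518 V=21.5518[hold]  S*(2)=54.8051
k=1: j=0 S=60.5105 intr=40.6795 cont=40.6595 V=40.6795[EX]; j=1 S=73.7653 intr=27.4247 cont=28.2905 V=28.2905[hold]  S*(1)=60.5105
k=0: j=0 S=66.8100 intr=34.3800 cont=34.7301 V=34.7301[hold]  S*(0)=-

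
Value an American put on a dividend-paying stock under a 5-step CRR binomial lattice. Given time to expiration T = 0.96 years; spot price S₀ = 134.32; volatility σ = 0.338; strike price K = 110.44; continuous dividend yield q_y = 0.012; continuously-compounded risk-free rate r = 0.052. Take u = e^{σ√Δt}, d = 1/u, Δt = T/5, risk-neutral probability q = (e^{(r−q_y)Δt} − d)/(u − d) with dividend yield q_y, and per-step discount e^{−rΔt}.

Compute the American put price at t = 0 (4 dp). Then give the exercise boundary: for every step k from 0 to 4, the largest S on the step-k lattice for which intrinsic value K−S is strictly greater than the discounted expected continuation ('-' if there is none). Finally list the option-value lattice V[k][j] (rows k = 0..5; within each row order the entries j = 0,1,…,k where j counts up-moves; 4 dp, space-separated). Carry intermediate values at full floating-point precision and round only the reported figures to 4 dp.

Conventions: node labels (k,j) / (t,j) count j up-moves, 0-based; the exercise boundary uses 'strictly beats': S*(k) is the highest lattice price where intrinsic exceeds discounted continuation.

params: Δt=0.19200 u=1.15963 d=0.86234 q=0.48897 e^(-rΔt)=0.99007
t_5 payoffs: 46.3874 24.3053 0.0000 0.0000 0.0000 0.0000
t_4: node(4,0) S=74.2775 payoff=36.1625 vs cont=35.2363 → 36.1625 [stop]  node(4,1) S=99.8847 payoff=10.5553 vs cont=12.2972 → 12.2972 [wait]  node(4,2) S=134.3200 payoff=0.0000 vs cont=0.0000 → 0.0000 [wait]  node(4,3) S=180.6269 payoff=0.0000 vs cont=0.0000 → 0.0000 [wait]  node(4,4) S=242.8980 payoff=0.0000 vs cont=0.0000 → 0.0000 [wait]  ⇒ S*(4)=74.2775
t_3: node(3,0) S=86.1347 payoff=24.3053 vs cont=24.2497 → 24.3053 [stop]  node(3,1) S=115.8297 payoff=0.0000 vs cont=6.2218 → 6.2218 [wait]  node(3,2) S=155.7620 payoff=0.0000 vs cont=0.0000 → 0.0000 [wait]  node(3,3) S=209.4610 payoff=0.0000 vs cont=0.0000 → 0.0000 [wait]  ⇒ S*(3)=86.1347
t_2: node(2,0) S=99.8847 payoff=10.5553 vs cont=15.3093 → 15.3093 [wait]  node(2,1) S=134.3200 payoff=0.0000 vs cont=3.1479 → 3.1479 [wait]  node(2,2) S=180.6269 payoff=0.0000 vs cont=0.0000 → 0.0000 [wait]  ⇒ S*(2)=-
t_1: node(1,0) S=115.8297 payoff=0.0000 vs cont=9.2697 → 9.2697 [wait]  node(1,1) S=155.7620 payoff=0.0000 vs cont=1.5927 → 1.5927 [wait]  ⇒ S*(1)=-
t_0: node(0,0) S=134.3200 payoff=0.0000 vs cont=5.4610 → 5.4610 [wait]  ⇒ S*(0)=-

price = 5.4610
boundary = - - - 86.1347 74.2775
tree:
5.4610
9.2697 1.5927
15.3093 3.1479 0.0000
24.3053 6.2218 0.0000 0.0000
36.1625 12.2972 0.0000 0.0000 0.0000
46.3874 24.3053 0.0000 0.0000 0.0000 0.0000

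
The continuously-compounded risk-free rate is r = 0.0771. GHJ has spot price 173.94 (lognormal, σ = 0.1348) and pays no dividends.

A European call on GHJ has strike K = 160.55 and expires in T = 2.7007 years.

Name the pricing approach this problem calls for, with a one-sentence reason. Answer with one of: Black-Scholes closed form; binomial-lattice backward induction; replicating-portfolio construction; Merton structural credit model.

framework: Black-Scholes closed form

Key observation: a European-exercise option on GHJ struck at 160.55 — a GBM underlying with constant parameters — admits an analytic price: the data contain no early exercise, no discrete tree, no debt structure.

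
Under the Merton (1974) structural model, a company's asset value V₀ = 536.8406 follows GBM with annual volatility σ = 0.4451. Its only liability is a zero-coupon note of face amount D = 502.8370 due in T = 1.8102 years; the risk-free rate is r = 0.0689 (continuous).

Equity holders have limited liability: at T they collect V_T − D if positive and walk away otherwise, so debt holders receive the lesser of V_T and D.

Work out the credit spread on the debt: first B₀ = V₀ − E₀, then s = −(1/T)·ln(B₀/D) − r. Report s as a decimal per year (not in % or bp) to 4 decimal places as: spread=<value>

spread=0.1015

Work the structural quantities from V₀ = 536.8406 against face 502.8370:
d₁ = [ln(V₀/D) + (r + σ²/2)T] / (σ√T)
   = [ln(536.8406/502.8370) + (0.0689 + 0.5·0.4451²)·1.8102] / (0.4451·√1.8102)
   = [0.065435 + 0.304036] / 0.598854 = 0.616963
d₂ = d₁ − σ√T = 0.616963 − 0.598854 = 0.018109
N(d₁) = 0.731371,  N(d₂) = 0.507224,  e^(−rT) = 0.882742
E₀ = V₀·N(d₁) − D·e^(−rT)·N(d₂)
   = 536.8406·0.731371 − 502.8370·0.882742·0.507224 = 167.485182
B₀ = V₀ − E₀ = 536.8406 − 167.485182 = 369.355418
spread = −(1/T)·ln(B₀/D) − r = −(1/1.8102)·ln(369.355418/502.8370) − 0.0689 = 0.10152685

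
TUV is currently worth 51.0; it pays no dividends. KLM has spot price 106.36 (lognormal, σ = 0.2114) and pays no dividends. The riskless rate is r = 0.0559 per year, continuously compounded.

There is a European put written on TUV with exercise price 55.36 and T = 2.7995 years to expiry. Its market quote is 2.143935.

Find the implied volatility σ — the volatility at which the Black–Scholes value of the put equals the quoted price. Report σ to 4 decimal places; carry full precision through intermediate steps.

sigma = 0.1126

At σ = 0.1126 the Black–Scholes value reproduces the quote:
σ√T = 0.1126·√2.7995 = 0.188399
d₁ = (ln(S/K) + (r+σ²/2)T) / (σ√T) = (ln(51.0/55.36) + (0.0559+0.1126²/2)·2.7995) / 0.188399 = (-0.082032 + 0.174239) / 0.188399 = 0.489426
d₂ = d₁ − σ√T = 0.489426 − 0.188399 = 0.301027
e^{−rT} = 0.855138
N(−d₁) = 0.312270,  N(−d₂) = 0.381697
V = K·e^{−rT}·N(−d₂) − S·N(−d₁) = 18.069700 − 15.925765 = 2.143935 (matching the quote); vega is positive throughout, so no other σ reproduces this price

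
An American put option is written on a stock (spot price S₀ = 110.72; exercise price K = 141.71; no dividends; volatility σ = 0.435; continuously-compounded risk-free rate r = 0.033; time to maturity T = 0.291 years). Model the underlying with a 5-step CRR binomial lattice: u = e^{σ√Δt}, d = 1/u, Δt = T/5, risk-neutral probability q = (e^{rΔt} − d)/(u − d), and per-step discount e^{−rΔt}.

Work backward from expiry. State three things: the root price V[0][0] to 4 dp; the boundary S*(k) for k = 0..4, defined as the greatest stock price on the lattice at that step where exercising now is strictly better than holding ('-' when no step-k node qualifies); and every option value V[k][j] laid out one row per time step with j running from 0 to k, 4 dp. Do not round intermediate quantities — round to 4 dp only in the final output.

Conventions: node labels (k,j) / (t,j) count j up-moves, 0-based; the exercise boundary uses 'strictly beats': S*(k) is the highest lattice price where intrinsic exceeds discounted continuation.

price = 32.6136
boundary = - - 89.7582 99.6897 110.7200
tree:
32.6136
42.0624 22.6267
51.9518 31.6413 13.0650
60.8938 42.0203 20.6546 4.9909
68.9450 51.9518 30.9900 9.6709 0.0000
76.1941 60.8938 42.0203 18.7392 0.0000 0.0000

params: Δt=0.05820 u=1.11065 d=0.90038 q=0.48293 e^(-rΔt)=0.99808
t_5 payoffs: 76.1941 60.8938 42.0203 18.7392 0.0000 0.0000
t_4: node(4,0) S=72.7650 payoff=68.9450 vs cont=68.6731 → 68.9450 [stop]  node(4,1) S=89.7582 payoff=51.9518 vs cont=51.6799 → 51.9518 [stop]  node(4,2) S=110.7200 payoff=30.9900 vs cont=30.7181 → 30.9900 [stop]  node(4,3) S=136.5771 payoff=5.1329 vs cont=9.6709 → 9.6709 [wait]  node(4,4) S=168.4727 payoff=0.0000 vs cont=0.0000 → 0.0000 [wait]  ⇒ S*(4)=110.7200
t_3: node(3,0) S=80.8162 payoff=60.8938 vs cont=60.6219 → 60.8938 [stop]  node(3,1) S=99.6897 payoff=42.0203 vs cont=41.7484 → 42.0203 [stop]  node(3,2) S=122.9708 payoff=18.7392 vs cont=20.6546 → 20.6546 [wait]  node(3,3) S=151.6889 payoff=0.0000 vs cont=4.9909 → 4.9909 [wait]  ⇒ S*(3)=99.6897
t_2: node(2,0) S=89.7582 payoff=51.9518 vs cont=51.6799 → 51.9518 [stop]  node(2,1) S=110.7200 payoff=30.9900 vs cont=31.6413 → 31.6413 [wait]  node(2,2) S=136.5771 payoff=5.1329 vs cont=13.0650 → 13.0650 [wait]  ⇒ S*(2)=89.7582
t_1: node(1,0) S=99.6897 payoff=42.0203 vs cont=42.0624 → 42.0624 [wait]  node(1,1) S=122.9708 payoff=18.7392 vs cont=22.6267 → 22.6267 [wait]  ⇒ S*(1)=-
t_0: node(0,0) S=110.7200 payoff=30.9900 vs cont=32.6136 → 32.6136 [wait]  ⇒ S*(0)=-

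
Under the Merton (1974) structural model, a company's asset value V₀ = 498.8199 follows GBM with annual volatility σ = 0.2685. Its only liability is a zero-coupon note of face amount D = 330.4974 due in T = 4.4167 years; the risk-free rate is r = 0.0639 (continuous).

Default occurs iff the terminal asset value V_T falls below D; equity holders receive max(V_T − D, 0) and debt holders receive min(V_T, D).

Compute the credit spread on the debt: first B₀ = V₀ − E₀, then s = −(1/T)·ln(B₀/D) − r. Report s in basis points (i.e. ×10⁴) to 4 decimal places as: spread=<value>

spread=94.8023

Work the structural quantities from V₀ = 498.8199 against face 330.4974:
d₁ = [ln(V₀/D) + (r + σ²/2)T] / (σ√T)
   = [ln(498.8199/330.4974) + (0.0639 + 0.5·0.2685²)·4.4167] / (0.2685·√4.4167)
   = [0.411646 + 0.441432] / 0.564278 = 1.511805
d₂ = d₁ − σ√T = 1.511805 − 0.564278 = 0.947527
N(d₁) = 0.934708,  N(d₂) = 0.828315,  e^(−rT) = 0.754102
E₀ = V₀·N(d₁) − D·e^(−rT)·N(d₂)
   = 498.8199·0.934708 − 330.4974·0.754102·0.828315 = 259.811112
B₀ = V₀ − E₀ = 498.8199 − 259.811112 = 239.008788
spread = −(1/T)·ln(B₀/D) − r = −(1/4.4167)·ln(239.008788/330.4974) − 0.0639 = 0.00948023
in basis points: 0.00948023 × 10⁴ = 94.8023 bp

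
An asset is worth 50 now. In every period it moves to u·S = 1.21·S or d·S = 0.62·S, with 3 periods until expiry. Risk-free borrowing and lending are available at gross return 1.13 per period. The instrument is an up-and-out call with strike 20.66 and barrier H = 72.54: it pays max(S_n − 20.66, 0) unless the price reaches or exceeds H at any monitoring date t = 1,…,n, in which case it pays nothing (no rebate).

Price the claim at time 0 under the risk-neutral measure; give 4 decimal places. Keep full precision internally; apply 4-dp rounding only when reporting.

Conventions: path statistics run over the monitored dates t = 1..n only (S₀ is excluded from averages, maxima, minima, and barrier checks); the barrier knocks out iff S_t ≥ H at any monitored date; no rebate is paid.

price = 3.5583

Under the martingale measure an up-move has probability p* = 0.8644; value the claim as the probability-weighted average of per-path payoffs, discounted 3 periods at R = 1.13.
Enumerate all 2^3 = 8 price paths (U = up ×1.21, D = down ×0.62); each path with k up-moves has probability p*^k·(1−p*)^(3−k).
DDD: M=31.0000, payoff=0.0000, prob=0.002493
UDD: M=60.5000, payoff=2.5962, prob=0.015893
DUD: M=37.5100, payoff=2.5962, prob=0.015893
UUD: M=73.2050, payoff=0.0000, prob=0.101315
DDU: M=31.0000, payoff=2.5962, prob=0.015893
UDU: M=60.5000, payoff=24.7271, prob=0.101315
DUU: M=45.3871, payoff=24.7271, prob=0.101315
UUU: M=88.5781, payoff=0.0000, prob=0.645884
Price = Σ prob·payoff / R^3 = 5.134240 / 1.442897 = 3.5583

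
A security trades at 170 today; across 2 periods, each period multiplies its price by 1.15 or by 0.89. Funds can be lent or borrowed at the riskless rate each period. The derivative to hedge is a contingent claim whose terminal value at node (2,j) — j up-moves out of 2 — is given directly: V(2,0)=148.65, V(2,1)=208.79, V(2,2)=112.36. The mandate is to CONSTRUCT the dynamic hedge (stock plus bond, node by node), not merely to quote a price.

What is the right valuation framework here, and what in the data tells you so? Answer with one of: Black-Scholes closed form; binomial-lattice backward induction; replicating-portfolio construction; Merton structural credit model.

Key observation: since the answer must list Δ and B at each node of the 1.15/0.89 lattice on 170, the replicating-portfolio method — solving the two-state system at every node — is the one that applies.

framework: replicating-portfolio construction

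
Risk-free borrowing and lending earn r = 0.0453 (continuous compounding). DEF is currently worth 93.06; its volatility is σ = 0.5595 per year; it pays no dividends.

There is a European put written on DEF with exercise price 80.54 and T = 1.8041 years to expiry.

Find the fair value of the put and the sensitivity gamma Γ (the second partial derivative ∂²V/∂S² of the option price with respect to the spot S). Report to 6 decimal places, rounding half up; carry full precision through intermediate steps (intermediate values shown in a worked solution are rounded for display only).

price = 16.122899
Γ = 0.004537

σ√T = 0.5595·√1.8041 = 0.751502
d₁ = (ln(S/K) + (r+σ²/2)T) / (σ√T) = (ln(93.06/80.54) + (0.0453+0.5595²/2)·1.8041) / 0.751502 = (0.144490 + 0.364104) / 0.751502 = 0.676770
d₂ = d₁ − σ√T = 0.676770 − 0.751502 = -0.074733
e^{−rT} = 0.921525
N(−d₁) = 0.249276,  N(−d₂) = 0.529786
Put price V = K·e^{−rT}·N(−d₂) − S·N(−d₁) = 39.320523 − 23.197625 = 16.122899
φ(d₁) = (1/√(2π))·e^{−d₁²/2} = 0.317287
Γ = φ(d₁) / (S·σ·√T) = 0.004537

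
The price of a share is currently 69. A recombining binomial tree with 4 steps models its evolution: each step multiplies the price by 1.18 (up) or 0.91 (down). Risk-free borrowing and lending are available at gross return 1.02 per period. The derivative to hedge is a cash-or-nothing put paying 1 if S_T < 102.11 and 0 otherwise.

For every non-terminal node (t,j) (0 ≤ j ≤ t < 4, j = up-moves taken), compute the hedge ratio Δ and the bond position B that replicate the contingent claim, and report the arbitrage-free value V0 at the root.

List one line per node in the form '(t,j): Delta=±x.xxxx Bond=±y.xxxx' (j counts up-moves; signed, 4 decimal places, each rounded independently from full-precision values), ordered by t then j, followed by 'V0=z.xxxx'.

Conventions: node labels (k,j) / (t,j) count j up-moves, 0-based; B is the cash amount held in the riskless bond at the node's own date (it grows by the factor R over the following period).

Arbitrage-free pricing uses the up-move probability p* = (R−d)/(u−d) = 0.4074, discounting each step at R = 1.02.
At maturity the claim pays: V(4,0)=1.0000, V(4,1)=1.0000, V(4,2)=1.0000, V(4,3)=0.0000, V(4,4)=0.0000
Node (3,0) S=51.9964: V=(p*·1.0000+(1−p*)·1.0000)/1.02=0.9804; Δ=(1.0000−1.0000)/(61.3558−47.3167)=0.0000; B=V−Δ·S=0.9804
Node (3,1) S=67.4239: V=(p*·1.0000+(1−p*)·1.0000)/1.02=0.9804; Δ=(1.0000−1.0000)/(79.5602−61.3558)=0.0000; B=V−Δ·S=0.9804
Node (3,2) S=87.4288: V=(p*·0.0000+(1−p*)·1.0000)/1.02=0.5810; Δ=(0.0000−1.0000)/(103.1660−79.5602)=-0.0424; B=V−Δ·S=4.2847
Node (3,3) S=113.3692: V=(p*·0.0000+(1−p*)·0.0000)/1.02=0.0000; Δ=(0.0000−0.0000)/(133.7757−103.1660)=0.0000; B=V−Δ·S=0.0000
Node (2,0) S=57.1389: V=(p*·0.9804+(1−p*)·0.9804)/1.02=0.9612; Δ=(0.9804−0.9804)/(67.4239−51.9964)=0.0000; B=V−Δ·S=0.9612
Node (2,1) S=74.0922: V=(p*·0.5810+(1−p*)·0.9804)/1.02=0.8016; Δ=(0.5810−0.9804)/(87.4288−67.4239)=-0.0200; B=V−Δ·S=2.2810
Node (2,2) S=96.0756: V=(p*·0.0000+(1−p*)·0.5810)/1.02=0.3375; Δ=(0.0000−0.5810)/(113.3692−87.4288)=-0.0224; B=V−Δ·S=2.4893
Node (1,0) S=62.7900: V=(p*·0.8016+(1−p*)·0.9612)/1.02=0.8786; Δ=(0.8016−0.9612)/(74.0922−57.1389)=-0.0094; B=V−Δ·S=1.4695
Node (1,1) S=81.4200: V=(p*·0.3375+(1−p*)·0.8016)/1.02=0.6005; Δ=(0.3375−0.8016)/(96.0756−74.0922)=-0.0211; B=V−Δ·S=2.3194
Node (0,0) S=69.0000: V=(p*·0.6005+(1−p*)·0.8786)/1.02=0.7503; Δ=(0.6005−0.8786)/(81.4200−62.7900)=-0.0149; B=V−Δ·S=1.7802
As a check, the time-0 holding Δ(0,0)·S0 + B(0,0) comes to 0.7503 — exactly V0.

(0,0): Delta=-0.0149 Bond=1.7802
(1,0): Delta=-0.0094 Bond=1.4695
(1,1): Delta=-0.0211 Bond=2.3194
(2,0): Delta=0.0000 Bond=0.9612
(2,1): Delta=-0.0200 Bond=2.2810
(2,2): Delta=-0.0224 Bond=2.4893
(3,0): Delta=0.0000 Bond=0.9804
(3,1): Delta=0.0000 Bond=0.9804
(3,2): Delta=-0.0424 Bond=4.2847
(3,3): Delta=0.0000 Bond=0.0000
V0=0.7503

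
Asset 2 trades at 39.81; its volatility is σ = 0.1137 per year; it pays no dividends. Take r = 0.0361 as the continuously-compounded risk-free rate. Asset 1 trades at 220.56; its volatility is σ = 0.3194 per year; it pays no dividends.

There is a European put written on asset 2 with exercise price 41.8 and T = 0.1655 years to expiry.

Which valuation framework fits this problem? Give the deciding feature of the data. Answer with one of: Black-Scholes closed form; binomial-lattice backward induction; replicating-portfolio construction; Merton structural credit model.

framework: Black-Scholes closed form

Key observation: a European-exercise option on asset 2 struck at 41.8 — a GBM underlying with constant parameters — admits an analytic price: the data contain no early exercise, no discrete tree, no debt structure.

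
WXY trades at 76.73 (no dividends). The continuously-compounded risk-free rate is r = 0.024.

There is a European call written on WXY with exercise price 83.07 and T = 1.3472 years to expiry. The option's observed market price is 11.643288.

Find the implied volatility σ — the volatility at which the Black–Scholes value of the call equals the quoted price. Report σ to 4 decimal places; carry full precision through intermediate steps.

sigma = 0.3715

At σ = 0.3715 the Black–Scholes value reproduces the quote:
σ√T = 0.3715·√1.3472 = 0.431196
d₁ = (ln(S/K) + (r+σ²/2)T) / (σ√T) = (ln(76.73/83.07) + (0.024+0.3715²/2)·1.3472) / 0.431196 = (-0.079391 + 0.125298) / 0.431196 = 0.106464
d₂ = d₁ − σ√T = 0.106464 − 0.431196 = -0.324732
e^{−rT} = 0.968184
N(d₁) = 0.542393,  N(d₂) = 0.372692
V = S·N(d₁) − K·e^{−rT}·N(d₂) = 41.617816 − 29.974528 = 11.643288 (equal to the quote); since ∂V/∂σ > 0 for all σ, the implied volatility is unique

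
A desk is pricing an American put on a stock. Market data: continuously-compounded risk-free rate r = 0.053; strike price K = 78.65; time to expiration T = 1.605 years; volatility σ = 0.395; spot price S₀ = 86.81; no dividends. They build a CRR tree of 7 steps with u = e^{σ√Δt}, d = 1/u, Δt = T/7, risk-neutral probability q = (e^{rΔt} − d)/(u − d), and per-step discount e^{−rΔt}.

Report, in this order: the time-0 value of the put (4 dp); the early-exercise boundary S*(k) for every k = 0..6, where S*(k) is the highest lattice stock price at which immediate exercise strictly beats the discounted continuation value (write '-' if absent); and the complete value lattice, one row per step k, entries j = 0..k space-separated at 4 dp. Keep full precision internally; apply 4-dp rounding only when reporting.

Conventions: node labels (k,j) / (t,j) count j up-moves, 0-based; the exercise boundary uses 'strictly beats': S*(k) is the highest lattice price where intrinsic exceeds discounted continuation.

params: Δt=0.22929 u=1.20821 d=0.82767 q=0.48498 e^(-rΔt)=0.98792
t_7 payoffs: 55.5523 44.9325 29.4301 6.8000 0.0000 0.0000 0.0000 0.0000
t_6: node(6,0) S=27.9070 payoff=50.7430 vs cont=49.7931 → 50.7430 [stop]  node(6,1) S=40.7379 payoff=37.9121 vs cont=36.9622 → 37.9121 [stop]  node(6,2) S=59.4681 payoff=19.1819 vs cont=18.2319 → 19.1819 [stop]  node(6,3) S=86.8100 payoff=0.0000 vs cont=3.4598 → 3.4598 [wait]  node(6,4) S=126.7230 payoff=0.0000 vs cont=0.0000 → 0.0000 [wait]  node(6,5) S=184.9870 payoff=0.0000 vs cont=0.0000 → 0.0000 [wait]  node(6,6) S=270.0393 payoff=0.0000 vs cont=0.0000 → 0.0000 [wait]  ⇒ S*(6)=59.4681
t_5: node(5,0) S=33.7175 payoff=44.9325 vs cont=43.9825 → 44.9325 [stop]  node(5,1) S=49.2199 payoff=29.4301 vs cont=28.4801 → 29.4301 [stop]  node(5,2) S=71.8500 payoff=6.8000 vs cont=11.4173 → 11.4173 [wait]  node(5,3) S=104.8848 payoff=0.0000 vs cont=1.7603 → 1.7603 [wait]  node(5,4) S=153.1082 payoff=0.0000 vs cont=0.0000 → 0.0000 [wait]  node(5,5) S=223.5034 payoff=0.0000 vs cont=0.0000 → 0.0000 [wait]  ⇒ S*(5)=49.2199
t_4: node(4,0) S=40.7379 payoff=37.9121 vs cont=36.9622 → 37.9121 [stop]  node(4,1) S=59.4681 payoff=19.1819 vs cont=20.4442 → 20.4442 [wait]  node(4,2) S=86.8100 payoff=0.0000 vs cont=6.6525 → 6.6525 [wait]  node(4,3) S=126.7230 payoff=0.0000 vs cont=0.8956 → 0.8956 [wait]  node(4,4) S=184.9870 payoff=0.0000 vs cont=0.0000 → 0.0000 [wait]  ⇒ S*(4)=40.7379
t_3: node(3,0) S=49.2199 payoff=29.4301 vs cont=29.0849 → 29.4301 [stop]  node(3,1) S=71.8500 payoff=6.8000 vs cont=13.5893 → 13.5893 [wait]  node(3,2) S=104.8848 payoff=0.0000 vs cont=3.8139 → 3.8139 [wait]  node(3,3) S=153.1082 payoff=0.0000 vs cont=0.4557 → 0.4557 [wait]  ⇒ S*(3)=49.2199
t_2: node(2,0) S=59.4681 payoff=19.1819 vs cont=21.4849 → 21.4849 [wait]  node(2,1) S=86.8100 payoff=0.0000 vs cont=8.7415 → 8.7415 [wait]  node(2,2) S=126.7230 payoff=0.0000 vs cont=2.1588 → 2.1588 [wait]  ⇒ S*(2)=-
t_1: node(1,0) S=71.8500 payoff=6.8000 vs cont=15.1197 → 15.1197 [wait]  node(1,1) S=104.8848 payoff=0.0000 vs cont=5.4820 → 5.4820 [wait]  ⇒ S*(1)=-
t_0: node(0,0) S=86.8100 payoff=0.0000 vs cont=10.3194 → 10.3194 [wait]  ⇒ S*(0)=-

price = 10.3194
boundary = - - - 49.2199 40.7379 49.2199 59.4681
tree:
10.3194
15.1197 5.4820
21.4849 8.7415 2.1588
29.4301 13.5893 3.8139 0.4557
37.9121 20.4442 6.6525 0.8956 0.0000
44.9325 29.4301 11.4173 1.7603 0.0000 0.0000
50.7430 37.9121 19.1819 3.4598 0.0000 0.0000 0.0000
55.5523 44.9325 29.4301 6.8000 0.0000 0.0000 0.0000 0.0000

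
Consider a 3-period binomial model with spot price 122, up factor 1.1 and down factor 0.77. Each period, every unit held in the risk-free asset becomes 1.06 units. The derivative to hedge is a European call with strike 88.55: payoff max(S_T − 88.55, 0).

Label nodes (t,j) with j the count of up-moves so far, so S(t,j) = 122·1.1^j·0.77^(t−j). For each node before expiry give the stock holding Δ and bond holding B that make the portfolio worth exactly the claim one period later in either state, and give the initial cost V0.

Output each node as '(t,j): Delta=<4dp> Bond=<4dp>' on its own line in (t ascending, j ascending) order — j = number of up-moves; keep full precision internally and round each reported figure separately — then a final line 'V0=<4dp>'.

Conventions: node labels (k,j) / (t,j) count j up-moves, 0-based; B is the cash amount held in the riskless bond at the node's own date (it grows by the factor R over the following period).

(0,0): Delta=0.9499 Bond=-67.9000
(1,0): Delta=0.6717 Bond=-45.8378
(1,1): Delta=0.9768 Bond=-75.5790
(2,0): Delta=0.0000 Bond=0.0000
(2,1): Delta=0.7366 Bond=-55.2899
(2,2): Delta=1.0000 Bond=-83.5377
V0=47.9930

No-arbitrage ⇒ martingale measure with p* = (R−d)/(u−d) = 0.8788.
Expiry values: V(3,0)=0.0000, V(3,1)=0.0000, V(3,2)=25.1174, V(3,3)=73.8320
  t=2,j=0: stock 72.3338 → up 79.5672 (V=0.0000), down 55.6970 (V=0.0000). Price 0.0000; hedge Δ=0.0000, bond B=0.0000.
  t=2,j=1: stock 103.3340 → up 113.6674 (V=25.1174), down 79.5672 (V=0.0000). Price 20.8235; hedge Δ=0.7366, bond B=-55.2899.
  t=2,j=2: stock 147.6200 → up 162.3820 (V=73.8320), down 113.6674 (V=25.1174). Price 64.0823; hedge Δ=1.0000, bond B=-83.5377.
  t=1,j=0: stock 93.9400 → up 103.3340 (V=20.8235), down 72.3338 (V=0.0000). Price 17.2636; hedge Δ=0.6717, bond B=-45.8378.
  t=1,j=1: stock 134.2000 → up 147.6200 (V=64.0823), down 103.3340 (V=20.8235). Price 55.5083; hedge Δ=0.9768, bond B=-75.5790.
  t=0,j=0: stock 122.0000 → up 134.2000 (V=55.5083), down 93.9400 (V=17.2636). Price 47.9930; hedge Δ=0.9499, bond B=-67.9000.
Verification: the root portfolio costs Δ(0,0)·S0 + B(0,0) = 47.9930, matching V0.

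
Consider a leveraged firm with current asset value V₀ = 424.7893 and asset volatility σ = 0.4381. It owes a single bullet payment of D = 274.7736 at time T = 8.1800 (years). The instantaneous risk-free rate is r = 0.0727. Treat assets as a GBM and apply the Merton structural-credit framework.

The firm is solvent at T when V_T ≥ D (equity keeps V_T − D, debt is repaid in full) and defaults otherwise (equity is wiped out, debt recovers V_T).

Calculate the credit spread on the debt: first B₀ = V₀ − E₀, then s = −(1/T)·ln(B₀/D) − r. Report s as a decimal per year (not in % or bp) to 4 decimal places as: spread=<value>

spread=0.0297

Apply the equity-as-call identities (strike 274.7736, horizon 8.1800 years):
d₁ = [ln(V₀/D) + (r + σ²/2)T] / (σ√T)
   = [ln(424.7893/274.7736) + (0.0727 + 0.5·0.4381²)·8.1800] / (0.4381·√8.1800)
   = [0.435646 + 1.379686] / 1.252997 = 1.448792
d₂ = d₁ − σ√T = 1.448792 − 1.252997 = 0.195796
N(d₁) = 0.926302,  N(d₂) = 0.577615,  e^(−rT) = 0.551736
E₀ = V₀·N(d₁) − D·e^(−rT)·N(d₂)
   = 424.7893·0.926302 − 274.7736·0.551736·0.577615 = 305.915436
B₀ = V₀ − E₀ = 424.7893 − 305.915436 = 118.873864
spread = −(1/T)·ln(B₀/D) − r = −(1/8.1800)·ln(118.873864/274.7736) − 0.0727 = 0.02973087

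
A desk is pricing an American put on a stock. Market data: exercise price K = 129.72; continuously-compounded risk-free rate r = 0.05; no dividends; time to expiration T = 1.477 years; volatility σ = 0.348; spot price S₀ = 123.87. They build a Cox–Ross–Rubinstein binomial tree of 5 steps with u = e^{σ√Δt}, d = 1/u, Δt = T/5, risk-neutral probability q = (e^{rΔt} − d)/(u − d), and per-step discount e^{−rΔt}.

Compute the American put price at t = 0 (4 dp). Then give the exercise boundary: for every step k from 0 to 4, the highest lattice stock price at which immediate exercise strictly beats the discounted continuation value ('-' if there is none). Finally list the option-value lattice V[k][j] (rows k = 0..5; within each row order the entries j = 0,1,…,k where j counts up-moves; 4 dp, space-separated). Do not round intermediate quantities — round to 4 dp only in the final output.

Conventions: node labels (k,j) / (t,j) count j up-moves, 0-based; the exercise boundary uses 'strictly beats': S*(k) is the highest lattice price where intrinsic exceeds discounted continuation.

params: Δt=0.29540 u=1.20821 d=0.82767 q=0.49196 e^(-rΔt)=0.98534
t_5 payoffs: 81.6081 59.4875 27.1965 0.0000 0.0000 0.0000
t_4: node(4,0) S=58.1294 payoff=71.5906 vs cont=69.6888 → 71.5906 [stop]  node(4,1) S=84.8557 payoff=44.8643 vs cont=42.9625 → 44.8643 [stop]  node(4,2) S=123.8700 payoff=5.8500 vs cont=13.6144 → 13.6144 [wait]  node(4,3) S=180.8221 payoff=0.0000 vs cont=0.0000 → 0.0000 [wait]  node(4,4) S=263.9592 payoff=0.0000 vs cont=0.0000 → 0.0000 [wait]  ⇒ S*(4)=84.8557
t_3: node(3,0) S=70.2325 payoff=59.4875 vs cont=57.5856 → 59.4875 [stop]  node(3,1) S=102.5235 payoff=27.1965 vs cont=29.0584 → 29.0584 [wait]  node(3,2) S=149.6611 payoff=0.0000 vs cont=6.8153 → 6.8153 [wait]  node(3,3) S=218.4712 payoff=0.0000 vs cont=0.0000 → 0.0000 [wait]  ⇒ S*(3)=70.2325
t_2: node(2,0) S=84.8557 payoff=44.8643 vs cont=43.8650 → 44.8643 [stop]  node(2,1) S=123.8700 payoff=5.8500 vs cont=17.8501 → 17.8501 [wait]  node(2,2) S=180.8221 payoff=0.0000 vs cont=3.4117 → 3.4117 [wait]  ⇒ S*(2)=84.8557
t_1: node(1,0) S=102.5235 payoff=27.1965 vs cont=31.1116 → 31.1116 [wait]  node(1,1) S=149.6611 payoff=0.0000 vs cont=10.5895 → 10.5895 [wait]  ⇒ S*(1)=-
t_0: node(0,0) S=123.8700 payoff=5.8500 vs cont=20.7075 → 20.7075 [wait]  ⇒ S*(0)=-

price = 20.7075
boundary = - - 84.8557 70.2325 84.8557
tree:
20.7075
31.1116 10.5895
44.8643 17.8501 3.4117
59.4875 29.0584 6.8153 0.0000
71.5906 44.8643 13.6144 0.0000 0.0000
81.6081 59.4875 27.1965 0.0000 0.0000 0.0000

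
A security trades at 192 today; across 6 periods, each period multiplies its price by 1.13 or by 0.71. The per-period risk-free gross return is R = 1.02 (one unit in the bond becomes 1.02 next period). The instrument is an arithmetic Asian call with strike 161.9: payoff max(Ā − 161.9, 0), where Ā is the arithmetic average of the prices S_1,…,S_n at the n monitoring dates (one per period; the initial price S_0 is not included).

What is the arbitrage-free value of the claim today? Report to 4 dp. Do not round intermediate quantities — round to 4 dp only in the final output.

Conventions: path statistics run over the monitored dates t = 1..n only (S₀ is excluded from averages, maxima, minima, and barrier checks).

price = 46.4216

With p* = (R−d)/(u−d) = 0.7381, sum probability × payoff across the paths and divide by R^6.
Enumerate all 2^6 = 64 price paths (U = up ×1.13, D = down ×0.71); each path with k up-moves has probability p*^k·(1−p*)^(6−k).
DDDDDD: Ā=68.3088, payoff=0.0000, prob=0.000323
UDDDDD: Ā=108.7169, payoff=0.0000, prob=0.000910
DUDDDD: Ā=95.2769, payoff=0.0000, prob=0.000910
UUDDDD: Ā=151.6378, payoff=0.0000, prob=0.002563
DDUDDD: Ā=85.7345, payoff=0.0000, prob=0.000910
UDUDDD: Ā=136.4506, payoff=0.0000, prob=0.002563
DUUDDD: Ā=123.0106, payoff=0.0000, prob=0.002563
UUUDDD: Ā=195.7775, payoff=33.8775, prob=0.007224
DDDUDD: Ā=78.9594, payoff=0.0000, prob=0.000910
UDDUDD: Ā=125.6677, payoff=0.0000, prob=0.002563
DUDUDD: Ā=112.2277, payoff=0.0000, prob=0.002563
UUDUDD: Ā=178.6160, payoff=16.7160, prob=0.007224
DDUUDD: Ā=102.6853, payoff=0.0000, prob=0.002563
UDUUDD: Ā=163.4288, payoff=1.5288, prob=0.007224
DUUUDD: Ā=149.9888, payoff=0.0000, prob=0.007224
UUUUDD: Ā=238.7145, payoff=76.8145, prob=0.020358
DDDDUD: Ā=74.1490, payoff=0.0000, prob=0.000910
UDDDUD: Ā=118.0119, payoff=0.0000, prob=0.002563
DUDDUD: Ā=104.5719, payoff=0.0000, prob=0.002563
UUDDUD: Ā=166.4313, payoff=4.5313, prob=0.007224
DDUDUD: Ā=95.0295, payoff=0.0000, prob=0.002563
UDUDUD: Ā=151.2441, payoff=0.0000, prob=0.007224
DUUDUD: Ā=137.8041, payoff=0.0000, prob=0.007224
UUUDUD: Ā=219.3220, payoff=57.4220, prob=0.020358
DDDUUD: Ā=88.2544, payoff=0.0000, prob=0.002563
UDDUUD: Ā=140.4612, payoff=0.0000, prob=0.007224
DUDUUD: Ā=127.0212, payoff=0.0000, prob=0.007224
UUDUUD: Ā=202.1604, payoff=40.2604, prob=0.020358
DDUUUD: Ā=117.4788, payoff=0.0000, prob=0.007224
UDUUUD: Ā=186.9732, payoff=25.0732, prob=0.020358
DUUUUD: Ā=173.5332, payoff=11.6332, prob=0.020358
UUUUUD: Ā=276.1867, payoff=114.2867, prob=0.057373
DDDDDU: Ā=70.7337, payoff=0.0000, prob=0.000910
UDDDDU: Ā=112.5762, payoff=0.0000, prob=0.002563
DUDDDU: Ā=99.1362, payoff=0.0000, prob=0.002563
UUDDDU: Ā=157.7801, payoff=0.0000, prob=0.007224
DDUDDU: Ā=89.5938, payoff=0.0000, prob=0.002563
UDUDDU: Ā=142.5929, payoff=0.0000, prob=0.007224
DUUDDU: Ā=129.1529, payoff=0.0000, prob=0.007224
UUUDDU: Ā=205.5533, payoff=43.6533, prob=0.020358
DDDUDU: Ā=82.8187, payoff=0.0000, prob=0.002563
UDDUDU: Ā=131.8100, payoff=0.0000, prob=0.007224
DUDUDU: Ā=118.3700, payoff=0.0000, prob=0.007224
UUDUDU: Ā=188.3917, payoff=26.4917, prob=0.020358
DDUUDU: Ā=108.8276, payoff=0.0000, prob=0.007224
UDUUDU: Ā=173.2045, payoff=11.3045, prob=0.020358
DUUUDU: Ā=159.7645, payoff=0.0000, prob=0.020358
UUUUDU: Ā=254.2731, payoff=92.3731, prob=0.057373
DDDDUU: Ā=78.0084, payoff=0.0000, prob=0.002563
UDDDUU: Ā=124.1542, payoff=0.0000, prob=0.007224
DUDDUU: Ā=110.7142, payoff=0.0000, prob=0.007224
UUDDUU: Ā=176.2071, payoff=14.3071, prob=0.020358
DDUDUU: Ā=101.1718, payoff=0.0000, prob=0.007224
UDUDUU: Ā=161.0199, payoff=0.0000, prob=0.020358
DUUDUU: Ā=147.5799, payoff=0.0000, prob=0.020358
UUUDUU: Ā=234.8806, payoff=72.9806, prob=0.057373
DDDUUU: Ā=94.3967, payoff=0.0000, prob=0.007224
UDDUUU: Ā=150.2369, payoff=0.0000, prob=0.020358
DUDUUU: Ā=136.7969, payoff=0.0000, prob=0.020358
UUDUUU: Ā=217.7191, payoff=55.8191, prob=0.057373
DDUUUU: Ā=127.2545, payoff=0.0000, prob=0.020358
UDUUUU: Ā=202.5319, payoff=40.6319, prob=0.057373
DUUUUU: Ā=189.0919, payoff=27.1919, prob=0.057373
UUUUUU: Ā=300.9490, payoff=139.0490, prob=0.161687
Price = Σ prob·payoff / R^6 = 52.278212 / 1.126162 = 46.4216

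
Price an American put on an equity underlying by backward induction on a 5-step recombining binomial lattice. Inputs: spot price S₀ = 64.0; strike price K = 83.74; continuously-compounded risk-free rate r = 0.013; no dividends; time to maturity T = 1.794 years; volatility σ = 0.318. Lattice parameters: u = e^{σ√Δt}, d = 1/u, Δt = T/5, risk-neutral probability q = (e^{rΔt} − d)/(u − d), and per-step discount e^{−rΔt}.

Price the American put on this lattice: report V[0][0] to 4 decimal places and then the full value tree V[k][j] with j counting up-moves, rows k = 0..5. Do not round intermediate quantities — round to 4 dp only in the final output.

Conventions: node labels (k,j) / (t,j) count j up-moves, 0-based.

price = 23.7635
tree:
23.7635
31.5030 15.0881
40.0150 22.0155 7.2607
47.5986 30.8401 12.0725 1.7914
53.8670 40.0150 19.7400 3.3623 0.0000
59.0481 47.5986 30.8401 6.3107 0.0000 0.0000

Δt=0.35880  u=1.20983  d=0.82656  q=0.46472  discount=0.99535
step 5 (expiry): payoffs max(K−S,0) = 59.0481 47.5986 30.8401 6.3107 0.0000 0.0000
k=4: (k=4,j=0): S=29.8730, K−S=53.8670, hold=53.4773 ⇒ V=53.8670 exercise | (k=4,j=1): S=43.7250, K−S=40.0150, hold=39.6253 ⇒ V=40.0150 exercise | (k=4,j=2): S=64.0000, K−S=19.7400, hold=19.3503 ⇒ V=19.7400 exercise | (k=4,j=3): S=93.6764, K−S=0.0000, hold=3.3623 ⇒ V=3.3623 continue | (k=4,j=4): S=137.1136, K−S=0.0000, hold=0.0000 ⇒ V=0.0000 continue
k=3: (k=3,j=0): S=36.1414, K−S=47.5986, hold=47.2090 ⇒ V=47.5986 exercise | (k=3,j=1): S=52.8999, K−S=30.8401, hold=30.4504 ⇒ V=30.8401 exercise | (k=3,j=2): S=77.4293, K−S=6.3107, hold=12.0725 ⇒ V=12.0725 continue | (k=3,j=3): S=113.3328, K−S=0.0000, hold=1.7914 ⇒ V=1.7914 continue
k=2: (k=2,j=0): S=43.7250, K−S=40.0150, hold=39.6253 ⇒ V=40.0150 exercise | (k=2,j=1): S=64.0000, K−S=19.7400, hold=22.0155 ⇒ V=22.0155 continue | (k=2,j=2): S=93.6764, K−S=0.0000, hold=7.2607 ⇒ V=7.2607 continue
k=1: (k=1,j=0): S=52.8999, K−S=30.8401, hold=31.5030 ⇒ V=31.5030 continue | (k=1,j=1): S=77.4293, K−S=6.3107, hold=15.0881 ⇒ V=15.0881 continue
k=0: (k=0,j=0): S=64.0000, K−S=19.7400, hold=23.7635 ⇒ V=23.7635 continue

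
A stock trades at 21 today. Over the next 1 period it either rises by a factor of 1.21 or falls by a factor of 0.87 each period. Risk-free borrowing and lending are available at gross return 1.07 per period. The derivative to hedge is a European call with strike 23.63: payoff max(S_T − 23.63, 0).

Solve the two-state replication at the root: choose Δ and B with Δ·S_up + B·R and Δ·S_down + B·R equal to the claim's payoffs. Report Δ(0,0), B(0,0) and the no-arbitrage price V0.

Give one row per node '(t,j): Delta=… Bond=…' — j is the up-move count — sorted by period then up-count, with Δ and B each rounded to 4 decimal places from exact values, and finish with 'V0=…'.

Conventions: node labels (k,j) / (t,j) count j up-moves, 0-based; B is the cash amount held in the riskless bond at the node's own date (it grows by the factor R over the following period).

Under the risk-neutral measure, an up-move has probability p* = (R−d)/(u−d) = 0.5882 and values discount at R = 1.07.
Payoffs at expiry: V(1,0)=0.0000, V(1,1)=1.7800
(0,0): S=21.0000. Δ = (V_up−V_dn)/(S_up−S_dn) = (1.7800−0.0000)/(25.4100−18.2700) = 0.2493. V = [p*·1.7800 + (1−p*)·0.0000]/1.07 = 0.9786. B = V − Δ·S = -4.2567.
Sanity check at the root: Δ(0,0)·S0 + B(0,0) reproduces V0 = 0.9786.

(0,0): Delta=0.2493 Bond=-4.2567
V0=0.9786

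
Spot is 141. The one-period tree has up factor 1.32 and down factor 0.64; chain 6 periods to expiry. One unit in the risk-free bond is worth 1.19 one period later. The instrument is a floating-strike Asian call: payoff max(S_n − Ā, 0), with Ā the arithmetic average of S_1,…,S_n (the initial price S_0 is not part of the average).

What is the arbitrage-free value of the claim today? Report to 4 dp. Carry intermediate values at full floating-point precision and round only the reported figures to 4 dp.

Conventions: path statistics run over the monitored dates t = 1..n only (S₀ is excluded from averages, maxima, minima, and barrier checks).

price = 48.0248

Under the martingale measure an up-move has probability p* = 0.8088; value the claim as the probability-weighted average of per-path payoffs, discounted 6 periods at R = 1.19.
Enumerate all 2^6 = 64 price paths (U = up ×1.32, D = down ×0.64); each path with k up-moves has probability p*^k·(1−p*)^(6−k).
DDDDDD: Ā=38.9068, payoff=0.0000, prob=0.000049
UDDDDD: Ā=80.2453, payoff=0.0000, prob=0.000207
DUDDDD: Ā=64.2653, payoff=0.0000, prob=0.000207
UUDDDD: Ā=132.5473, payoff=0.0000, prob=0.000874
DDUDDD: Ā=54.0381, payoff=0.0000, prob=0.000207
UDUDDD: Ā=111.4537, payoff=0.0000, prob=0.000874
DUUDDD: Ā=95.4737, payoff=0.0000, prob=0.000874
UUUDDD: Ā=196.9144, payoff=0.0000, prob=0.003697
DDDUDD: Ā=47.4927, payoff=0.0000, prob=0.000207
UDDUDD: Ā=97.9538, payoff=0.0000, prob=0.000874
DUDUDD: Ā=81.9738, payoff=0.0000, prob=0.000874
UUDUDD: Ā=169.0709, payoff=0.0000, prob=0.003697
DDUUDD: Ā=71.7466, payoff=0.0000, prob=0.000874
UDUUDD: Ā=147.9773, payoff=0.0000, prob=0.003697
DUUUDD: Ā=131.9973, payoff=0.0000, prob=0.003697
UUUUDD: Ā=272.2444, payoff=0.0000, prob=0.015642
DDDDUD: Ā=43.3037, payoff=0.0000, prob=0.000207
UDDDUD: Ā=89.3138, payoff=0.0000, prob=0.000874
DUDDUD: Ā=73.3338, payoff=0.0000, prob=0.000874
UUDDUD: Ā=151.2510, payoff=0.0000, prob=0.003697
DDUDUD: Ā=63.1066, payoff=0.0000, prob=0.000874
UDUDUD: Ā=130.1574, payoff=0.0000, prob=0.003697
DUUDUD: Ā=114.1774, payoff=0.0000, prob=0.003697
UUUDUD: Ā=235.4909, payoff=0.0000, prob=0.015642
DDDUUD: Ā=56.5612, payoff=0.0000, prob=0.000874
UDDUUD: Ā=116.6575, payoff=0.0000, prob=0.003697
DUDUUD: Ā=100.6775, payoff=0.0000, prob=0.003697
UUDUUD: Ā=207.6473, payoff=0.0000, prob=0.015642
DDUUUD: Ā=90.4503, payoff=0.0000, prob=0.003697
UDUUUD: Ā=186.5537, payoff=0.0000, prob=0.015642
DUUUUD: Ā=170.5737, payoff=4.7638, prob=0.015642
UUUUUD: Ā=351.8083, payoff=9.8252, prob=0.066176
DDDDDU: Ā=40.6227, payoff=0.0000, prob=0.000207
UDDDDU: Ā=83.7843, payoff=0.0000, prob=0.000874
DUDDDU: Ā=67.8043, payoff=0.0000, prob=0.000874
UUDDDU: Ā=139.8463, payoff=0.0000, prob=0.003697
DDUDDU: Ā=57.5771, payoff=0.0000, prob=0.000874
UDUDDU: Ā=118.7527, payoff=0.0000, prob=0.003697
DUUDDU: Ā=102.7727, payoff=0.0000, prob=0.003697
UUUDDU: Ā=211.9687, payoff=0.0000, prob=0.015642
DDDUDU: Ā=51.0316, payoff=0.0000, prob=0.000874
UDDUDU: Ā=105.2528, payoff=0.0000, prob=0.003697
DUDUDU: Ā=89.2728, payoff=0.0000, prob=0.003697
UUDUDU: Ā=184.1251, payoff=0.0000, prob=0.015642
DDUUDU: Ā=79.0456, payoff=5.9665, prob=0.003697
UDUUDU: Ā=163.0315, payoff=12.3060, prob=0.015642
DUUUDU: Ā=147.0515, payoff=28.2860, prob=0.015642
UUUUDU: Ā=303.2937, payoff=58.3399, prob=0.066176
DDDDUU: Ā=46.8426, payoff=0.0000, prob=0.000874
UDDDUU: Ā=96.6128, payoff=0.0000, prob=0.003697
DUDDUU: Ā=80.6328, payoff=4.3793, prob=0.003697
UUDDUU: Ā=166.3052, payoff=9.0323, prob=0.015642
DDUDUU: Ā=70.4056, payoff=14.6065, prob=0.003697
UDUDUU: Ā=145.2116, payoff=30.1259, prob=0.015642
DUUDUU: Ā=129.2316, payoff=46.1059, prob=0.015642
UUUDUU: Ā=266.5402, payoff=95.0933, prob=0.066176
DDDUUU: Ā=63.8602, payoff=21.1519, prob=0.003697
UDDUUU: Ā=131.7117, payoff=43.6258, prob=0.015642
DUDUUU: Ā=115.7317, payoff=59.6058, prob=0.015642
UUDUUU: Ā=238.6967, payoff=122.9369, prob=0.066176
DDUUUU: Ā=105.5045, payoff=69.8330, prob=0.015642
UDUUUU: Ā=217.6031, payoff=144.0305, prob=0.066176
DUUUUU: Ā=201.6231, payoff=160.0105, prob=0.066176
UUUUUU: Ā=415.8476, payoff=330.0216, prob=0.279977
Price = Σ prob·payoff / R^6 = 136.378855 / 2.839761 = 48.0248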